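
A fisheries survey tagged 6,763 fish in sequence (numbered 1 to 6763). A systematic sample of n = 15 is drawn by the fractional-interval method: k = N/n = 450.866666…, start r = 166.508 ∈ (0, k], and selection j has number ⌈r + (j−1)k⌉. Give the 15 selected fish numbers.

167, 618, 1069, 1520, 1970, 2421, 2872, 3323, 3774, 4225, 4676, 5127, 5577, 6028, 6479

j=1: r + 0k = 166.508 → ⌈·⌉ = 167
j=2: r + 1k = 617.374666… → ⌈·⌉ = 618
j=3: r + 2k = 1068.241333… → ⌈·⌉ = 1069
j=4: r + 3k = 1519.108 → ⌈·⌉ = 1520
j=5: r + 4k = 1969.974666… → ⌈·⌉ = 1970
j=6: r + 5k = 2420.841333… → ⌈·⌉ = 2421
j=7: r + 6k = 2871.708 → ⌈·⌉ = 2872
j=8: r + 7k = 3322.574666… → ⌈·⌉ = 3323
j=9: r + 8k = 3773.441333… → ⌈·⌉ = 3774
j=10: r + 9k = 4224.308 → ⌈·⌉ = 4225
j=11: r + 10k = 4675.174666… → ⌈·⌉ = 4676
j=12: r + 11k = 5126.041333… → ⌈·⌉ = 5127
j=13: r + 12k = 5576.908 → ⌈·⌉ = 5577
j=14: r + 13k = 6027.774666… → ⌈·⌉ = 6028
j=15: r + 14k = 6478.641333… → ⌈·⌉ = 6479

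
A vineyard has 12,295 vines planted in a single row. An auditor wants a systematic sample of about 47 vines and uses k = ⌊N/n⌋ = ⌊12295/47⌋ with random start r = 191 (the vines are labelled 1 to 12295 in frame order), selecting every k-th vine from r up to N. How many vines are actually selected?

47

k = ⌊12295/47⌋ = 261
Achieved size = ⌊(12295 − 191)/261⌋ + 1 = ⌊12104/261⌋ + 1 = 46 + 1 = 47
(last selection: 191 + 46×261 = 12197 ≤ 12295; next would be 12458 > 12295)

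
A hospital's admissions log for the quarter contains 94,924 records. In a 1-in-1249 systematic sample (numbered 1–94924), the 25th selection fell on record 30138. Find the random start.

162

k = 1249
r = 30138 − (25−1)×1249 = 30138 − 29976 = 162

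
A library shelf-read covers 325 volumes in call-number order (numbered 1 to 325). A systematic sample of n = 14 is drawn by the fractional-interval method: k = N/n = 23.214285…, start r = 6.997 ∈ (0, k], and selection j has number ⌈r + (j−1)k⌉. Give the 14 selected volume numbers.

7, 31, 54, 77, 100, 124, 147, 170, 193, 216, 240, 263, 286, 309

j=1: r + 0k = 6.997 → ⌈·⌉ = 7
j=2: r + 1k = 30.211285… → ⌈·⌉ = 31
j=3: r + 2k = 53.425571… → ⌈·⌉ = 54
j=4: r + 3k = 76.639857… → ⌈·⌉ = 77
j=5: r + 4k = 99.854142… → ⌈·⌉ = 100
j=6: r + 5k = 123.068428… → ⌈·⌉ = 124
j=7: r + 6k = 146.282714… → ⌈·⌉ = 147
j=8: r + 7k = 169.497 → ⌈·⌉ = 170
j=9: r + 8k = 192.711285… → ⌈·⌉ = 193
j=10: r + 9k = 215.925571… → ⌈·⌉ = 216
j=11: r + 10k = 239.139857… → ⌈·⌉ = 240
j=12: r + 11k = 262.354142… → ⌈·⌉ = 263
j=13: r + 12k = 285.568428… → ⌈·⌉ = 286
j=14: r + 13k = 308.782714… → ⌈·⌉ = 309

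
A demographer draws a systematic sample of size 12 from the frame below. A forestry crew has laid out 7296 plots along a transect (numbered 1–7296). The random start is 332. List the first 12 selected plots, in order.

k = N/n = 7296/12 = 608
plot 1: 332
plot 2: 332 + 608 = 940
plot 3: 940 + 608 = 1548
plot 4: 1548 + 608 = 2156
plot 5: 2156 + 608 = 2764
plot 6: 2764 + 608 = 3372
plot 7: 3372 + 608 = 3980
plot 8: 3980 + 608 = 4588
plot 9: 4588 + 608 = 5196
plot 10: 5196 + 608 = 5804
plot 11: 5804 + 608 = 6412
plot 12: 6412 + 608 = 7020

332, 940, 1548, 2156, 2764, 3372, 3980, 4588, 5196, 5804, 6412, 7020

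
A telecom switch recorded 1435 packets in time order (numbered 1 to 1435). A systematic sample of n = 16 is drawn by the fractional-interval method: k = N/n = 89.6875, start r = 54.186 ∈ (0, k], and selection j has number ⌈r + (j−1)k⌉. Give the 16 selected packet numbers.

j=1: r + 0k = 54.186 → ⌈·⌉ = 55
j=2: r + 1k = 143.8735 → ⌈·⌉ = 144
j=3: r + 2k = 233.561 → ⌈·⌉ = 234
j=4: r + 3k = 323.2485 → ⌈·⌉ = 324
j=5: r + 4k = 412.936 → ⌈·⌉ = 413
j=6: r + 5k = 502.6235 → ⌈·⌉ = 503
j=7: r + 6k = 592.311 → ⌈·⌉ = 593
j=8: r + 7k = 681.9985 → ⌈·⌉ = 682
j=9: r + 8k = 771.686 → ⌈·⌉ = 772
j=10: r + 9k = 861.3735 → ⌈·⌉ = 862
j=11: r + 10k = 951.061 → ⌈·⌉ = 952
j=12: r + 11k = 1040.7485 → ⌈·⌉ = 1041
j=13: r + 12k = 1130.436 → ⌈·⌉ = 1131
j=14: r + 13k = 1220.1235 → ⌈·⌉ = 1221
j=15: r + 14k = 1309.811 → ⌈·⌉ = 1310
j=16: r + 15k = 1399.4985 → ⌈·⌉ = 1400

55, 144, 234, 324, 413, 503, 593, 682, 772, 862, 952, 1041, 1131, 1221, 1310, 1400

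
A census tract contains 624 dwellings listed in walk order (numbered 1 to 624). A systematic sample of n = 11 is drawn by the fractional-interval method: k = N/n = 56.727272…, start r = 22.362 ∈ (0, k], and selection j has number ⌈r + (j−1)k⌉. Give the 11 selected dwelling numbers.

j=1: r + 0k = 22.362 → ⌈·⌉ = 23
j=2: r + 1k = 79.089272… → ⌈·⌉ = 80
j=3: r + 2k = 135.816545… → ⌈·⌉ = 136
j=4: r + 3k = 192.543818… → ⌈·⌉ = 193
j=5: r + 4k = 249.271090… → ⌈·⌉ = 250
j=6: r + 5k = 305.998363… → ⌈·⌉ = 306
j=7: r + 6k = 362.725636… → ⌈·⌉ = 363
j=8: r + 7k = 419.452909… → ⌈·⌉ = 420
j=9: r + 8k = 476.180181… → ⌈·⌉ = 477
j=10: r + 9k = 532.907454… → ⌈·⌉ = 533
j=11: r + 10k = 589.634727… → ⌈·⌉ = 590

23, 80, 136, 193, 250, 306, 363, 420, 477, 533, 590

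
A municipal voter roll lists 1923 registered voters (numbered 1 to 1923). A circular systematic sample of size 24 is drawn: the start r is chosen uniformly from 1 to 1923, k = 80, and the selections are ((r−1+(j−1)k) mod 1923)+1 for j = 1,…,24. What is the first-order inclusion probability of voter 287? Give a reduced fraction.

8/641

For each position j, as r ranges over 1…1923 the j-th selection hits every voter exactly once, so voter 287 is selected for exactly 24 of the 1923 starts.
Inclusion probability = 24/1923 = 8/641.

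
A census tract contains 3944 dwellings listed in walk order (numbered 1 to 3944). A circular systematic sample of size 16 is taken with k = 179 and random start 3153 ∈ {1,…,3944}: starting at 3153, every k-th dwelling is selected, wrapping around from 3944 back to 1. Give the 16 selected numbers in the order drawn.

Selection 1: 3153
Selection 2: 3153 + 179 = 3332
Selection 3: 3332 + 179 = 3511
Selection 4: 3511 + 179 = 3690
Selection 5: 3690 + 179 = 3869
Selection 6: 3869 + 179 = 4048 → 4048 − 3944 = 104
Selection 7: 104 + 179 = 283
Selection 8: 283 + 179 = 462
Selection 9: 462 + 179 = 641
Selection 10: 641 + 179 = 820
Selection 11: 820 + 179 = 999
Selection 12: 999 + 179 = 1178
Selection 13: 1178 + 179 = 1357
Selection 14: 1357 + 179 = 1536
Selection 15: 1536 + 179 = 1715
Selection 16: 1715 + 179 = 1894

3153, 3332, 3511, 3690, 3869, 104, 283, 462, 641, 820, 999, 1178, 1357, 1536, 1715, 1894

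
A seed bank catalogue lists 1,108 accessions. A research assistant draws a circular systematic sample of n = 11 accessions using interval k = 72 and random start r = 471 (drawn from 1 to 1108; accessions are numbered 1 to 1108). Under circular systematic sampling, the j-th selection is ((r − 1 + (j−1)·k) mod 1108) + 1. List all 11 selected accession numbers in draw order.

Selection 1: 471
Selection 2: 471 + 72 = 543
Selection 3: 543 + 72 = 615
Selection 4: 615 + 72 = 687
Selection 5: 687 + 72 = 759
Selection 6: 759 + 72 = 831
Selection 7: 831 + 72 = 903
Selection 8: 903 + 72 = 975
Selection 9: 975 + 72 = 1047
Selection 10: 1047 + 72 = 1119 → 1119 − 1108 = 11
Selection 11: 11 + 72 = 83

471, 543, 615, 687, 759, 831, 903, 975, 1047, 11, 83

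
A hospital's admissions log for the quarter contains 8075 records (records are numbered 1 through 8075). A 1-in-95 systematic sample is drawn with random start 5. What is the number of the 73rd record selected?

k = 95
73rd selection = r + (73−1)·k = 5 + 72×95 = 5 + 6840 = 6845

6845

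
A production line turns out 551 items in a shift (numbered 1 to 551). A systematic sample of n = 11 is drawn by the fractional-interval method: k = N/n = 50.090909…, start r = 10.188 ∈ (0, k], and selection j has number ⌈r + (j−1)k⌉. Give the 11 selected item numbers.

11, 61, 111, 161, 211, 261, 311, 361, 411, 462, 512

j=1: r + 0k = 10.188 → ⌈·⌉ = 11
j=2: r + 1k = 60.278909… → ⌈·⌉ = 61
j=3: r + 2k = 110.369818… → ⌈·⌉ = 111
j=4: r + 3k = 160.460727… → ⌈·⌉ = 161
j=5: r + 4k = 210.551636… → ⌈·⌉ = 211
j=6: r + 5k = 260.642545… → ⌈·⌉ = 261
j=7: r + 6k = 310.733454… → ⌈·⌉ = 311
j=8: r + 7k = 360.824363… → ⌈·⌉ = 361
j=9: r + 8k = 410.915272… → ⌈·⌉ = 411
j=10: r + 9k = 461.006181… → ⌈·⌉ = 462
j=11: r + 10k = 511.097090… → ⌈·⌉ = 512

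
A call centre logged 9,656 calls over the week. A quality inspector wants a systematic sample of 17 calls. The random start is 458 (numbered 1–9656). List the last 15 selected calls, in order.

1594, 2162, 2730, 3298, 3866, 4434, 5002, 5570, 6138, 6706, 7274, 7842, 8410, 8978, 9546

k = N/n = 9656/17 = 568
3rd selection = 458 + 2×568 = 1594
4th: 1594 + 568 = 2162
5th: 2162 + 568 = 2730
6th: 2730 + 568 = 3298
7th: 3298 + 568 = 3866
8th: 3866 + 568 = 4434
9th: 4434 + 568 = 5002
10th: 5002 + 568 = 5570
11th: 5570 + 568 = 6138
12th: 6138 + 568 = 6706
13th: 6706 + 568 = 7274
14th: 7274 + 568 = 7842
15th: 7842 + 568 = 8410
16th: 8410 + 568 = 8978
17th: 8978 + 568 = 9546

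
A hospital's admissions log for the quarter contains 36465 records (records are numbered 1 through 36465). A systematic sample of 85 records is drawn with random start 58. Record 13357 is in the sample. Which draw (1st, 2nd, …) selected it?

k = 36465/85 = 429
position = (13357 − 58)/429 + 1 = 13299/429 + 1 = 31 + 1 = 32

32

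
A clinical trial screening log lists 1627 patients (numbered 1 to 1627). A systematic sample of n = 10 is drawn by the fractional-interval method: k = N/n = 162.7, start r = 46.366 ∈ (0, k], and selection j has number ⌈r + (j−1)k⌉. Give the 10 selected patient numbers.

47, 210, 372, 535, 698, 860, 1023, 1186, 1348, 1511

j=1: r + 0k = 46.366 → ⌈·⌉ = 47
j=2: r + 1k = 209.066 → ⌈·⌉ = 210
j=3: r + 2k = 371.766 → ⌈·⌉ = 372
j=4: r + 3k = 534.466 → ⌈·⌉ = 535
j=5: r + 4k = 697.166 → ⌈·⌉ = 698
j=6: r + 5k = 859.866 → ⌈·⌉ = 860
j=7: r + 6k = 1022.566 → ⌈·⌉ = 1023
j=8: r + 7k = 1185.266 → ⌈·⌉ = 1186
j=9: r + 8k = 1347.966 → ⌈·⌉ = 1348
j=10: r + 9k = 1510.666 → ⌈·⌉ = 1511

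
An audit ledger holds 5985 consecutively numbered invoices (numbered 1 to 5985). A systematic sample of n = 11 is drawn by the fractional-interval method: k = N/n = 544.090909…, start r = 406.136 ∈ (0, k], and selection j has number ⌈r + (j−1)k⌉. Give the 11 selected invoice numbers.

j=1: r + 0k = 406.136 → ⌈·⌉ = 407
j=2: r + 1k = 950.226909… → ⌈·⌉ = 951
j=3: r + 2k = 1494.317818… → ⌈·⌉ = 1495
j=4: r + 3k = 2038.408727… → ⌈·⌉ = 2039
j=5: r + 4k = 2582.499636… → ⌈·⌉ = 2583
j=6: r + 5k = 3126.590545… → ⌈·⌉ = 3127
j=7: r + 6k = 3670.681454… → ⌈·⌉ = 3671
j=8: r + 7k = 4214.772363… → ⌈·⌉ = 4215
j=9: r + 8k = 4758.863272… → ⌈·⌉ = 4759
j=10: r + 9k = 5302.954181… → ⌈·⌉ = 5303
j=11: r + 10k = 5847.045090… → ⌈·⌉ = 5848

407, 951, 1495, 2039, 2583, 3127, 3671, 4215, 4759, 5303, 5848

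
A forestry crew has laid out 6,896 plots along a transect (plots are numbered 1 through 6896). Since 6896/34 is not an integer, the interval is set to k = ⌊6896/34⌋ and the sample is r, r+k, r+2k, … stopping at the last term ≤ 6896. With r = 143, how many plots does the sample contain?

34

k = ⌊6896/34⌋ = 202
Achieved size = ⌊(6896 − 143)/202⌋ + 1 = ⌊6753/202⌋ + 1 = 33 + 1 = 34
(last selection: 143 + 33×202 = 6809 ≤ 6896; next would be 7011 > 6896)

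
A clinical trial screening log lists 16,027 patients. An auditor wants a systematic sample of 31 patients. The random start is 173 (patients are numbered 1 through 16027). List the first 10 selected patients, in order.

k = N/n = 16027/31 = 517
patient 1: 173
patient 2: 173 + 517 = 690
patient 3: 690 + 517 = 1207
patient 4: 1207 + 517 = 1724
patient 5: 1724 + 517 = 2241
patient 6: 2241 + 517 = 2758
patient 7: 2758 + 517 = 3275
patient 8: 3275 + 517 = 3792
patient 9: 3792 + 517 = 4309
patient 10: 4309 + 517 = 4826

173, 690, 1207, 1724, 2241, 2758, 3275, 3792, 4309, 4826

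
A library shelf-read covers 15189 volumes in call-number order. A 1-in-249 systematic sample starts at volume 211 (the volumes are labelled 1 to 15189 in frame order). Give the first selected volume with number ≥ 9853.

k = 249
Steps past start: ⌈(9853 − 211)/249⌉ = ⌈9642/249⌉ = 39
Selected volume: 211 + 39×249 = 9922

9922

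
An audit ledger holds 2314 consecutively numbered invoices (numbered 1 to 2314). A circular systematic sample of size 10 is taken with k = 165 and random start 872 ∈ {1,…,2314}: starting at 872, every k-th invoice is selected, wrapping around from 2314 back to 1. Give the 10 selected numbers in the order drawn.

872, 1037, 1202, 1367, 1532, 1697, 1862, 2027, 2192, 43

Selection 1: 872
Selection 2: 872 + 165 = 1037
Selection 3: 1037 + 165 = 1202
Selection 4: 1202 + 165 = 1367
Selection 5: 1367 + 165 = 1532
Selection 6: 1532 + 165 = 1697
Selection 7: 1697 + 165 = 1862
Selection 8: 1862 + 165 = 2027
Selection 9: 2027 + 165 = 2192
Selection 10: 2192 + 165 = 2357 → 2357 − 2314 = 43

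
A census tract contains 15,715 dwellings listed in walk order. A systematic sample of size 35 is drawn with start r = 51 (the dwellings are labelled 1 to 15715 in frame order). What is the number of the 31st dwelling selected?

13521

k = 15715/35 = 449
31st selection = r + (31−1)·k = 51 + 30×449 = 51 + 13470 = 13521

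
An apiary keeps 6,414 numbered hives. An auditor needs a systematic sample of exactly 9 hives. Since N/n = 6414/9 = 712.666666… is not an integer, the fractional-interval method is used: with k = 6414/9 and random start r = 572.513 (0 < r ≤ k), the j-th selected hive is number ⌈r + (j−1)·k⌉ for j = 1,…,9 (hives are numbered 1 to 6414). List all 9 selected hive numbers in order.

j=1: r + 0k = 572.513 → ⌈·⌉ = 573
j=2: r + 1k = 1285.179666… → ⌈·⌉ = 1286
j=3: r + 2k = 1997.846333… → ⌈·⌉ = 1998
j=4: r + 3k = 2710.513 → ⌈·⌉ = 2711
j=5: r + 4k = 3423.179666… → ⌈·⌉ = 3424
j=6: r + 5k = 4135.846333… → ⌈·⌉ = 4136
j=7: r + 6k = 4848.513 → ⌈·⌉ = 4849
j=8: r + 7k = 5561.179666… → ⌈·⌉ = 5562
j=9: r + 8k = 6273.846333… → ⌈·⌉ = 6274

573, 1286, 1998, 2711, 3424, 4136, 4849, 5562, 6274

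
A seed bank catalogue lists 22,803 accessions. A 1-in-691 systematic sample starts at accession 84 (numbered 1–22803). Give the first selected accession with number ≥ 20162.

20814

k = 691
Steps past start: ⌈(20162 − 84)/691⌉ = ⌈20078/691⌉ = 30
Selected accession: 84 + 30×691 = 20814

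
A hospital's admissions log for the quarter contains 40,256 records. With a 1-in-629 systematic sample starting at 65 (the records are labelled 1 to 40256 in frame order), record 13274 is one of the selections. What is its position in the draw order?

k = 629
position = (13274 − 65)/629 + 1 = 13209/629 + 1 = 21 + 1 = 22

22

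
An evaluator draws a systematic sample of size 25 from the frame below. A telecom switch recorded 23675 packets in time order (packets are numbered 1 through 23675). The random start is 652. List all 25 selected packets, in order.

652, 1599, 2546, 3493, 4440, 5387, 6334, 7281, 8228, 9175, 10122, 11069, 12016, 12963, 13910, 14857, 15804, 16751, 17698, 18645, 19592, 20539, 21486, 22433, 23380

k = N/n = 23675/25 = 947
packet 1: 652
packet 2: 652 + 947 = 1599
packet 3: 1599 + 947 = 2546
packet 4: 2546 + 947 = 3493
packet 5: 3493 + 947 = 4440
packet 6: 4440 + 947 = 5387
packet 7: 5387 + 947 = 6334
packet 8: 6334 + 947 = 7281
packet 9: 7281 + 947 = 8228
packet 10: 8228 + 947 = 9175
packet 11: 9175 + 947 = 10122
packet 12: 10122 + 947 = 11069
packet 13: 11069 + 947 = 12016
packet 14: 12016 + 947 = 12963
packet 15: 12963 + 947 = 13910
packet 16: 13910 + 947 = 14857
packet 17: 14857 + 947 = 15804
packet 18: 15804 + 947 = 16751
packet 19: 16751 + 947 = 17698
packet 20: 17698 + 947 = 18645
packet 21: 18645 + 947 = 19592
packet 22: 19592 + 947 = 20539
packet 23: 20539 + 947 = 21486
packet 24: 21486 + 947 = 22433
packet 25: 22433 + 947 = 23380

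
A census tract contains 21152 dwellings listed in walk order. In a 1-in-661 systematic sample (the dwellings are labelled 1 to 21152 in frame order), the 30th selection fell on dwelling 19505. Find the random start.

k = 661
r = 19505 − (30−1)×661 = 19505 − 19169 = 336

336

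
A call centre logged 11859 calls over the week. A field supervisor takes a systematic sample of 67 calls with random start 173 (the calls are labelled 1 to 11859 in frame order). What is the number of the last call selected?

11855

k = 11859/67 = 177
67th selection = r + (67−1)·k = 173 + 66×177 = 173 + 11682 = 11855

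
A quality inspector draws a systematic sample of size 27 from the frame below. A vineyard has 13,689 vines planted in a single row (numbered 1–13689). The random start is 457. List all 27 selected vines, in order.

k = N/n = 13689/27 = 507
vine 1: 457
vine 2: 457 + 507 = 964
vine 3: 964 + 507 = 1471
vine 4: 1471 + 507 = 1978
vine 5: 1978 + 507 = 2485
vine 6: 2485 + 507 = 2992
vine 7: 2992 + 507 = 3499
vine 8: 3499 + 507 = 4006
vine 9: 4006 + 507 = 4513
vine 10: 4513 + 507 = 5020
vine 11: 5020 + 507 = 5527
vine 12: 5527 + 507 = 6034
vine 13: 6034 + 507 = 6541
vine 14: 6541 + 507 = 7048
vine 15: 7048 + 507 = 7555
vine 16: 7555 + 507 = 8062
vine 17: 8062 + 507 = 8569
vine 18: 8569 + 507 = 9076
vine 19: 9076 + 507 = 9583
vine 20: 9583 + 507 = 10090
vine 21: 10090 + 507 = 10597
vine 22: 10597 + 507 = 11104
vine 23: 11104 + 507 = 11611
vine 24: 11611 + 507 = 12118
vine 25: 12118 + 507 = 12625
vine 26: 12625 + 507 = 13132
vine 27: 13132 + 507 = 13639

457, 964, 1471, 1978, 2485, 2992, 3499, 4006, 4513, 5020, 5527, 6034, 6541, 7048, 7555, 8062, 8569, 9076, 9583, 10090, 10597, 11104, 11611, 12118, 12625, 13132, 13639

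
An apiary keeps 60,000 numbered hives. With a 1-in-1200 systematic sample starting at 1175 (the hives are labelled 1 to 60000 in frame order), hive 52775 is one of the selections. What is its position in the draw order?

k = 1200
position = (52775 − 1175)/1200 + 1 = 51600/1200 + 1 = 43 + 1 = 44

44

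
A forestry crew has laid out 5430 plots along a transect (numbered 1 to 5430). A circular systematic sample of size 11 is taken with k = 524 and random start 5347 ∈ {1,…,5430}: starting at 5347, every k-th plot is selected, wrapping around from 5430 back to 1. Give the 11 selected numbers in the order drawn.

5347, 441, 965, 1489, 2013, 2537, 3061, 3585, 4109, 4633, 5157

Selection 1: 5347
Selection 2: 5347 + 524 = 5871 → 5871 − 5430 = 441
Selection 3: 441 + 524 = 965
Selection 4: 965 + 524 = 1489
Selection 5: 1489 + 524 = 2013
Selection 6: 2013 + 524 = 2537
Selection 7: 2537 + 524 = 3061
Selection 8: 3061 + 524 = 3585
Selection 9: 3585 + 524 = 4109
Selection 10: 4109 + 524 = 4633
Selection 11: 4633 + 524 = 5157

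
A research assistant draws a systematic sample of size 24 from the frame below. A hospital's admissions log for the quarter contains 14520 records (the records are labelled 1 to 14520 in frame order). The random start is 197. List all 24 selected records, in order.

k = N/n = 14520/24 = 605
record 1: 197
record 2: 197 + 605 = 802
record 3: 802 + 605 = 1407
record 4: 1407 + 605 = 2012
record 5: 2012 + 605 = 2617
record 6: 2617 + 605 = 3222
record 7: 3222 + 605 = 3827
record 8: 3827 + 605 = 4432
record 9: 4432 + 605 = 5037
record 10: 5037 + 605 = 5642
record 11: 5642 + 605 = 6247
record 12: 6247 + 605 = 6852
record 13: 6852 + 605 = 7457
record 14: 7457 + 605 = 8062
record 15: 8062 + 605 = 8667
record 16: 8667 + 605 = 9272
record 17: 9272 + 605 = 9877
record 18: 9877 + 605 = 10482
record 19: 10482 + 605 = 11087
record 20: 11087 + 605 = 11692
record 21: 11692 + 605 = 12297
record 22: 12297 + 605 = 12902
record 23: 12902 + 605 = 13507
record 24: 13507 + 605 = 14112

197, 802, 1407, 2012, 2617, 3222, 3827, 4432, 5037, 5642, 6247, 6852, 7457, 8062, 8667, 9272, 9877, 10482, 11087, 11692, 12297, 12902, 13507, 14112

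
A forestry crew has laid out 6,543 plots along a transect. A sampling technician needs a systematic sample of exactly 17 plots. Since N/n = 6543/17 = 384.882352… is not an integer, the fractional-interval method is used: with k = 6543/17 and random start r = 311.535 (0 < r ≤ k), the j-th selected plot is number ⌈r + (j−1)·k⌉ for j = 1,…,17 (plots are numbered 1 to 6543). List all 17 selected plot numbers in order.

j=1: r + 0k = 311.535 → ⌈·⌉ = 312
j=2: r + 1k = 696.417352… → ⌈·⌉ = 697
j=3: r + 2k = 1081.299705… → ⌈·⌉ = 1082
j=4: r + 3k = 1466.182058… → ⌈·⌉ = 1467
j=5: r + 4k = 1851.064411… → ⌈·⌉ = 1852
j=6: r + 5k = 2235.946764… → ⌈·⌉ = 2236
j=7: r + 6k = 2620.829117… → ⌈·⌉ = 2621
j=8: r + 7k = 3005.711470… → ⌈·⌉ = 3006
j=9: r + 8k = 3390.593823… → ⌈·⌉ = 3391
j=10: r + 9k = 3775.476176… → ⌈·⌉ = 3776
j=11: r + 10k = 4160.358529… → ⌈·⌉ = 4161
j=12: r + 11k = 4545.240882… → ⌈·⌉ = 4546
j=13: r + 12k = 4930.123235… → ⌈·⌉ = 4931
j=14: r + 13k = 5315.005588… → ⌈·⌉ = 5316
j=15: r + 14k = 5699.887941… → ⌈·⌉ = 5700
j=16: r + 15k = 6084.770294… → ⌈·⌉ = 6085
j=17: r + 16k = 6469.652647… → ⌈·⌉ = 6470

312, 697, 1082, 1467, 1852, 2236, 2621, 3006, 3391, 3776, 4161, 4546, 4931, 5316, 5700, 6085, 6470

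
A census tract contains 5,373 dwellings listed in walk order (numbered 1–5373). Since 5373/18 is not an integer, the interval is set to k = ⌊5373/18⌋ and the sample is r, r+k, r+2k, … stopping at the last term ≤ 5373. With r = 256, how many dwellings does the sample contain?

k = ⌊5373/18⌋ = 298
Achieved size = ⌊(5373 − 256)/298⌋ + 1 = ⌊5117/298⌋ + 1 = 17 + 1 = 18
(last selection: 256 + 17×298 = 5322 ≤ 5373; next would be 5620 > 5373)

18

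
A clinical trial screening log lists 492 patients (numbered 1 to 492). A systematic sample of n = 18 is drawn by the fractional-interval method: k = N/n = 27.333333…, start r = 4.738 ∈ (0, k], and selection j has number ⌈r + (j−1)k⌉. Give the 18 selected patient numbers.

5, 33, 60, 87, 115, 142, 169, 197, 224, 251, 279, 306, 333, 361, 388, 415, 443, 470

j=1: r + 0k = 4.738 → ⌈·⌉ = 5
j=2: r + 1k = 32.071333… → ⌈·⌉ = 33
j=3: r + 2k = 59.404666… → ⌈·⌉ = 60
j=4: r + 3k = 86.738 → ⌈·⌉ = 87
j=5: r + 4k = 114.071333… → ⌈·⌉ = 115
j=6: r + 5k = 141.404666… → ⌈·⌉ = 142
j=7: r + 6k = 168.738 → ⌈·⌉ = 169
j=8: r + 7k = 196.071333… → ⌈·⌉ = 197
j=9: r + 8k = 223.404666… → ⌈·⌉ = 224
j=10: r + 9k = 250.738 → ⌈·⌉ = 251
j=11: r + 10k = 278.071333… → ⌈·⌉ = 279
j=12: r + 11k = 305.404666… → ⌈·⌉ = 306
j=13: r + 12k = 332.738 → ⌈·⌉ = 333
j=14: r + 13k = 360.071333… → ⌈·⌉ = 361
j=15: r + 14k = 387.404666… → ⌈·⌉ = 388
j=16: r + 15k = 414.738 → ⌈·⌉ = 415
j=17: r + 16k = 442.071333… → ⌈·⌉ = 443
j=18: r + 17k = 469.404666… → ⌈·⌉ = 470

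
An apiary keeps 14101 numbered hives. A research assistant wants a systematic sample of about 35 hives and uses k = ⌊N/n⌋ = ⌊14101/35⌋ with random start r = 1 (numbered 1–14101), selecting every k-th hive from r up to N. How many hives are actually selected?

k = ⌊14101/35⌋ = 402
Achieved size = ⌊(14101 − 1)/402⌋ + 1 = ⌊14100/402⌋ + 1 = 35 + 1 = 36
(last selection: 1 + 35×402 = 14071 ≤ 14101; next would be 14473 > 14101)

36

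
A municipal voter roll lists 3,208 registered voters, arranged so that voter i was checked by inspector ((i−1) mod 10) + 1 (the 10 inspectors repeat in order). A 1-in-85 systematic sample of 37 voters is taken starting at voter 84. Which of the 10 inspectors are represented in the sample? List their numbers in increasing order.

Consecutive selections differ by k = 85, so their inspector numbers differ by 85 mod 10 = 5.
gcd(85, 10) = 5, so the sample visits 10/5 = 2 distinct residues mod 10.
Start 84 is inspector 4; the inspectors hit are 4, 9.

4, 9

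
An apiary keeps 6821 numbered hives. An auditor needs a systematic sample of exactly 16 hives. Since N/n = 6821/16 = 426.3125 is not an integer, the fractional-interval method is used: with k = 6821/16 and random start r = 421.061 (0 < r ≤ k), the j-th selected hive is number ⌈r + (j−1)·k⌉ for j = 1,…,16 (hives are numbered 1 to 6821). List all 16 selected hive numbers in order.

422, 848, 1274, 1700, 2127, 2553, 2979, 3406, 3832, 4258, 4685, 5111, 5537, 5964, 6390, 6816

j=1: r + 0k = 421.061 → ⌈·⌉ = 422
j=2: r + 1k = 847.3735 → ⌈·⌉ = 848
j=3: r + 2k = 1273.686 → ⌈·⌉ = 1274
j=4: r + 3k = 1699.9985 → ⌈·⌉ = 1700
j=5: r + 4k = 2126.311 → ⌈·⌉ = 2127
j=6: r + 5k = 2552.6235 → ⌈·⌉ = 2553
j=7: r + 6k = 2978.936 → ⌈·⌉ = 2979
j=8: r + 7k = 3405.2485 → ⌈·⌉ = 3406
j=9: r + 8k = 3831.561 → ⌈·⌉ = 3832
j=10: r + 9k = 4257.8735 → ⌈·⌉ = 4258
j=11: r + 10k = 4684.186 → ⌈·⌉ = 4685
j=12: r + 11k = 5110.4985 → ⌈·⌉ = 5111
j=13: r + 12k = 5536.811 → ⌈·⌉ = 5537
j=14: r + 13k = 5963.1235 → ⌈·⌉ = 5964
j=15: r + 14k = 6389.436 → ⌈·⌉ = 6390
j=16: r + 15k = 6815.7485 → ⌈·⌉ = 6816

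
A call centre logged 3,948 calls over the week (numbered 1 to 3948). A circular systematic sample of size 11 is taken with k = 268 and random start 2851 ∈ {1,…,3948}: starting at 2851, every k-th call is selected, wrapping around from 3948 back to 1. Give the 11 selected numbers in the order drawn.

Selection 1: 2851
Selection 2: 2851 + 268 = 3119
Selection 3: 3119 + 268 = 3387
Selection 4: 3387 + 268 = 3655
Selection 5: 3655 + 268 = 3923
Selection 6: 3923 + 268 = 4191 → 4191 − 3948 = 243
Selection 7: 243 + 268 = 511
Selection 8: 511 + 268 = 779
Selection 9: 779 + 268 = 1047
Selection 10: 1047 + 268 = 1315
Selection 11: 1315 + 268 = 1583

2851, 3119, 3387, 3655, 3923, 243, 511, 779, 1047, 1315, 1583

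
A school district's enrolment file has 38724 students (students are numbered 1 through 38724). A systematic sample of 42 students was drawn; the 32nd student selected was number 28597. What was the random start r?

15

k = 38724/42 = 922
r = 28597 − (32−1)×922 = 28597 − 28582 = 15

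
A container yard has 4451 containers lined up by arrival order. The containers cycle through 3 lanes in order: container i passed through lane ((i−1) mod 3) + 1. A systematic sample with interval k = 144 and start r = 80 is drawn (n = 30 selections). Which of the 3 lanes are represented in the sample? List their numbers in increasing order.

Consecutive selections differ by k = 144, so their lane numbers differ by 144 mod 3 = 0.
gcd(144, 3) = 3, so the sample visits 3/3 = 1 distinct residues mod 3.
Start 80 is lane 2; the lanes hit are 2.

2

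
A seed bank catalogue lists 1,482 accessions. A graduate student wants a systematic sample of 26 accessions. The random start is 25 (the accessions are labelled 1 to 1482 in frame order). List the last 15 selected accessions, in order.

652, 709, 766, 823, 880, 937, 994, 1051, 1108, 1165, 1222, 1279, 1336, 1393, 1450

k = N/n = 1482/26 = 57
12th selection = 25 + 11×57 = 652
13th: 652 + 57 = 709
14th: 709 + 57 = 766
15th: 766 + 57 = 823
16th: 823 + 57 = 880
17th: 880 + 57 = 937
18th: 937 + 57 = 994
19th: 994 + 57 = 1051
20th: 1051 + 57 = 1108
21st: 1108 + 57 = 1165
22nd: 1165 + 57 = 1222
23rd: 1222 + 57 = 1279
24th: 1279 + 57 = 1336
25th: 1336 + 57 = 1393
26th: 1393 + 57 = 1450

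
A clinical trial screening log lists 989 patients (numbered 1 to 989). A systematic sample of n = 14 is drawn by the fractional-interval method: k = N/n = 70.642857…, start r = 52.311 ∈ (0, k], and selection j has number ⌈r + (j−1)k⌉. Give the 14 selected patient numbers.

53, 123, 194, 265, 335, 406, 477, 547, 618, 689, 759, 830, 901, 971

j=1: r + 0k = 52.311 → ⌈·⌉ = 53
j=2: r + 1k = 122.953857… → ⌈·⌉ = 123
j=3: r + 2k = 193.596714… → ⌈·⌉ = 194
j=4: r + 3k = 264.239571… → ⌈·⌉ = 265
j=5: r + 4k = 334.882428… → ⌈·⌉ = 335
j=6: r + 5k = 405.525285… → ⌈·⌉ = 406
j=7: r + 6k = 476.168142… → ⌈·⌉ = 477
j=8: r + 7k = 546.811 → ⌈·⌉ = 547
j=9: r + 8k = 617.453857… → ⌈·⌉ = 618
j=10: r + 9k = 688.096714… → ⌈·⌉ = 689
j=11: r + 10k = 758.739571… → ⌈·⌉ = 759
j=12: r + 11k = 829.382428… → ⌈·⌉ = 830
j=13: r + 12k = 900.025285… → ⌈·⌉ = 901
j=14: r + 13k = 970.668142… → ⌈·⌉ = 971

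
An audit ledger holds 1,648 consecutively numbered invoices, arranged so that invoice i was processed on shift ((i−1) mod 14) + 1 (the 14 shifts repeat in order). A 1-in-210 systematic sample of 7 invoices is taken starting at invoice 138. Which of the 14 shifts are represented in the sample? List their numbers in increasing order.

Consecutive selections differ by k = 210, so their shift numbers differ by 210 mod 14 = 0.
gcd(210, 14) = 14, so the sample visits 14/14 = 1 distinct residues mod 14.
Start 138 is shift 12; the shifts hit are 12.

12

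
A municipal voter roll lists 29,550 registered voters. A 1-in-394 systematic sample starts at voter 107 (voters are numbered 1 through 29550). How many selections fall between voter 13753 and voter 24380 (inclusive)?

k = 394
First selection ≥ 13753: 107 + ⌈(13753−107)/394⌉·394 = 107 + 35×394 = 13897
Last selection ≤ 24380: 107 + ⌊(24380−107)/394⌋·394 = 107 + 61×394 = 24141
Count = 61 − 35 + 1 = 27

27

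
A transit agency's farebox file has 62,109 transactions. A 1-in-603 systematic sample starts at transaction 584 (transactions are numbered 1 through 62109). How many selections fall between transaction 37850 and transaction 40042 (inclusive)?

k = 603
First selection ≥ 37850: 584 + ⌈(37850−584)/603⌉·603 = 584 + 62×603 = 37970
Last selection ≤ 40042: 584 + ⌊(40042−584)/603⌋·603 = 584 + 65×603 = 39779
Count = 65 − 62 + 1 = 4

4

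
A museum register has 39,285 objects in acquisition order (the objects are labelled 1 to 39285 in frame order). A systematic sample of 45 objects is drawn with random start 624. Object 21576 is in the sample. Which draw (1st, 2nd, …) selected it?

25

k = 39285/45 = 873
position = (21576 − 624)/873 + 1 = 20952/873 + 1 = 24 + 1 = 25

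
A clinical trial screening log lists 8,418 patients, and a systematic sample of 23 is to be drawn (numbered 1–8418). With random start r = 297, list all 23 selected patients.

k = N/n = 8418/23 = 366
patient 1: 297
patient 2: 297 + 366 = 663
patient 3: 663 + 366 = 1029
patient 4: 1029 + 366 = 1395
patient 5: 1395 + 366 = 1761
patient 6: 1761 + 366 = 2127
patient 7: 2127 + 366 = 2493
patient 8: 2493 + 366 = 2859
patient 9: 2859 + 366 = 3225
patient 10: 3225 + 366 = 3591
patient 11: 3591 + 366 = 3957
patient 12: 3957 + 366 = 4323
patient 13: 4323 + 366 = 4689
patient 14: 4689 + 366 = 5055
patient 15: 5055 + 366 = 5421
patient 16: 5421 + 366 = 5787
patient 17: 5787 + 366 = 6153
patient 18: 6153 + 366 = 6519
patient 19: 6519 + 366 = 6885
patient 20: 6885 + 366 = 7251
patient 21: 7251 + 366 = 7617
patient 22: 7617 + 366 = 7983
patient 23: 7983 + 366 = 8349

297, 663, 1029, 1395, 1761, 2127, 2493, 2859, 3225, 3591, 3957, 4323, 4689, 5055, 5421, 5787, 6153, 6519, 6885, 7251, 7617, 7983, 8349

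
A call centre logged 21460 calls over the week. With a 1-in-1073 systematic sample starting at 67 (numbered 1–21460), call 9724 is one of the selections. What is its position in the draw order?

10

k = 1073
position = (9724 − 67)/1073 + 1 = 9657/1073 + 1 = 9 + 1 = 10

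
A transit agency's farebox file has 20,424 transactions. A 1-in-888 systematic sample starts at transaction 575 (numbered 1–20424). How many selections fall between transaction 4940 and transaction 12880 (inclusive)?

k = 888
First selection ≥ 4940: 575 + ⌈(4940−575)/888⌉·888 = 575 + 5×888 = 5015
Last selection ≤ 12880: 575 + ⌊(12880−575)/888⌋·888 = 575 + 13×888 = 12119
Count = 13 − 5 + 1 = 9

9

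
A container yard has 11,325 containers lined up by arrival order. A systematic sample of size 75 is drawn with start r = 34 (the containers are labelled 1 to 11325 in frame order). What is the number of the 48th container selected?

k = 11325/75 = 151
48th selection = r + (48−1)·k = 34 + 47×151 = 34 + 7097 = 7131

7131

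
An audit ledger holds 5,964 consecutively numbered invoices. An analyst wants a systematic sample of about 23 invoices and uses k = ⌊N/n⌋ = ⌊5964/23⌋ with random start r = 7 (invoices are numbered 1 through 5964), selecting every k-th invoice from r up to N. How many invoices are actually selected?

k = ⌊5964/23⌋ = 259
Achieved size = ⌊(5964 − 7)/259⌋ + 1 = ⌊5957/259⌋ + 1 = 23 + 1 = 24
(last selection: 7 + 23×259 = 5964 ≤ 5964; next would be 6223 > 5964)

24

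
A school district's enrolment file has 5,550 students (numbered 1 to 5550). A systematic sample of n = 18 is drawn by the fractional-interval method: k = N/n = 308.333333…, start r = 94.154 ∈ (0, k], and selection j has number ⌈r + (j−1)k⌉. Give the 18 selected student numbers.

95, 403, 711, 1020, 1328, 1636, 1945, 2253, 2561, 2870, 3178, 3486, 3795, 4103, 4411, 4720, 5028, 5336

j=1: r + 0k = 94.154 → ⌈·⌉ = 95
j=2: r + 1k = 402.487333… → ⌈·⌉ = 403
j=3: r + 2k = 710.820666… → ⌈·⌉ = 711
j=4: r + 3k = 1019.154 → ⌈·⌉ = 1020
j=5: r + 4k = 1327.487333… → ⌈·⌉ = 1328
j=6: r + 5k = 1635.820666… → ⌈·⌉ = 1636
j=7: r + 6k = 1944.154 → ⌈·⌉ = 1945
j=8: r + 7k = 2252.487333… → ⌈·⌉ = 2253
j=9: r + 8k = 2560.820666… → ⌈·⌉ = 2561
j=10: r + 9k = 2869.154 → ⌈·⌉ = 2870
j=11: r + 10k = 3177.487333… → ⌈·⌉ = 3178
j=12: r + 11k = 3485.820666… → ⌈·⌉ = 3486
j=13: r + 12k = 3794.154 → ⌈·⌉ = 3795
j=14: r + 13k = 4102.487333… → ⌈·⌉ = 4103
j=15: r + 14k = 4410.820666… → ⌈·⌉ = 4411
j=16: r + 15k = 4719.154 → ⌈·⌉ = 4720
j=17: r + 16k = 5027.487333… → ⌈·⌉ = 5028
j=18: r + 17k = 5335.820666… → ⌈·⌉ = 5336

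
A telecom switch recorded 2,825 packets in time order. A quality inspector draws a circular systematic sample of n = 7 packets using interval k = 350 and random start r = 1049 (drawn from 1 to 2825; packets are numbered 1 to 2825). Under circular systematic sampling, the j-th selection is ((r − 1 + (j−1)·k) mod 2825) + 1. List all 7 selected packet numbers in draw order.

Selection 1: 1049
Selection 2: 1049 + 350 = 1399
Selection 3: 1399 + 350 = 1749
Selection 4: 1749 + 350 = 2099
Selection 5: 2099 + 350 = 2449
Selection 6: 2449 + 350 = 2799
Selection 7: 2799 + 350 = 3149 → 3149 − 2825 = 324

1049, 1399, 1749, 2099, 2449, 2799, 324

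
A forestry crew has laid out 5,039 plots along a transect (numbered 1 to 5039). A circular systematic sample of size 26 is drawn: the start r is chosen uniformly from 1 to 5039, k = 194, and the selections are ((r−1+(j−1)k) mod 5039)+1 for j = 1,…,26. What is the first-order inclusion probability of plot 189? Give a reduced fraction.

26/5039

For each position j, as r ranges over 1…5039 the j-th selection hits every plot exactly once, so plot 189 is selected for exactly 26 of the 5039 starts.
Inclusion probability = 26/5039.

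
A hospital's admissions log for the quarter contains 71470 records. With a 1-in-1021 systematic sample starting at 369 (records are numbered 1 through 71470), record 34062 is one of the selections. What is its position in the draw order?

34

k = 1021
position = (34062 − 369)/1021 + 1 = 33693/1021 + 1 = 33 + 1 = 34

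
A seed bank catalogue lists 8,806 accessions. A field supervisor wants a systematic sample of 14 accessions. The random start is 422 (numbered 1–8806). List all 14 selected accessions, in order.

422, 1051, 1680, 2309, 2938, 3567, 4196, 4825, 5454, 6083, 6712, 7341, 7970, 8599

k = N/n = 8806/14 = 629
accession 1: 422
accession 2: 422 + 629 = 1051
accession 3: 1051 + 629 = 1680
accession 4: 1680 + 629 = 2309
accession 5: 2309 + 629 = 2938
accession 6: 2938 + 629 = 3567
accession 7: 3567 + 629 = 4196
accession 8: 4196 + 629 = 4825
accession 9: 4825 + 629 = 5454
accession 10: 5454 + 629 = 6083
accession 11: 6083 + 629 = 6712
accession 12: 6712 + 629 = 7341
accession 13: 7341 + 629 = 7970
accession 14: 7970 + 629 = 8599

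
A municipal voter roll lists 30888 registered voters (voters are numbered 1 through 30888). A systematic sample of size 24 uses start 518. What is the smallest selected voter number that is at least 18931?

k = 30888/24 = 1287
Steps past start: ⌈(18931 − 518)/1287⌉ = ⌈18413/1287⌉ = 15
Selected voter: 518 + 15×1287 = 19823

19823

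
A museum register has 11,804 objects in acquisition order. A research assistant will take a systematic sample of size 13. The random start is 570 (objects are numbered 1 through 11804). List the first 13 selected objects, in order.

570, 1478, 2386, 3294, 4202, 5110, 6018, 6926, 7834, 8742, 9650, 10558, 11466

k = N/n = 11804/13 = 908
object 1: 570
object 2: 570 + 908 = 1478
object 3: 1478 + 908 = 2386
object 4: 2386 + 908 = 3294
object 5: 3294 + 908 = 4202
object 6: 4202 + 908 = 5110
object 7: 5110 + 908 = 6018
object 8: 6018 + 908 = 6926
object 9: 6926 + 908 = 7834
object 10: 7834 + 908 = 8742
object 11: 8742 + 908 = 9650
object 12: 9650 + 908 = 10558
object 13: 10558 + 908 = 11466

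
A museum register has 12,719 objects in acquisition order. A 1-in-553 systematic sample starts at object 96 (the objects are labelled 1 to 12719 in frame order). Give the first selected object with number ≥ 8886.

k = 553
Steps past start: ⌈(8886 − 96)/553⌉ = ⌈8790/553⌉ = 16
Selected object: 96 + 16×553 = 8944

8944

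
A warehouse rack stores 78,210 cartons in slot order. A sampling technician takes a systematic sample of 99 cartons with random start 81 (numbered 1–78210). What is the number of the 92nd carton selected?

71971

k = 78210/99 = 790
92nd selection = r + (92−1)·k = 81 + 91×790 = 81 + 71890 = 71971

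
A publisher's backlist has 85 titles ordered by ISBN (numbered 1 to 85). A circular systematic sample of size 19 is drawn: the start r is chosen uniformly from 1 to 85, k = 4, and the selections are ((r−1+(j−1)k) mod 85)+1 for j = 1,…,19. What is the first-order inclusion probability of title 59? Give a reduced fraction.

For each position j, as r ranges over 1…85 the j-th selection hits every title exactly once, so title 59 is selected for exactly 19 of the 85 starts.
Inclusion probability = 19/85.

19/85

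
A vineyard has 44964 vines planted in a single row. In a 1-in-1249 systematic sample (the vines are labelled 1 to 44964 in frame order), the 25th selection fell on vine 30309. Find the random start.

k = 1249
r = 30309 − (25−1)×1249 = 30309 − 29976 = 333

333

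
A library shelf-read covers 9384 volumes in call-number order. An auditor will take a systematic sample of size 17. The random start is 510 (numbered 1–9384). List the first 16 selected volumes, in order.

510, 1062, 1614, 2166, 2718, 3270, 3822, 4374, 4926, 5478, 6030, 6582, 7134, 7686, 8238, 8790

k = N/n = 9384/17 = 552
volume 1: 510
volume 2: 510 + 552 = 1062
volume 3: 1062 + 552 = 1614
volume 4: 1614 + 552 = 2166
volume 5: 2166 + 552 = 2718
volume 6: 2718 + 552 = 3270
volume 7: 3270 + 552 = 3822
volume 8: 3822 + 552 = 4374
volume 9: 4374 + 552 = 4926
volume 10: 4926 + 552 = 5478
volume 11: 5478 + 552 = 6030
volume 12: 6030 + 552 = 6582
volume 13: 6582 + 552 = 7134
volume 14: 7134 + 552 = 7686
volume 15: 7686 + 552 = 8238
volume 16: 8238 + 552 = 8790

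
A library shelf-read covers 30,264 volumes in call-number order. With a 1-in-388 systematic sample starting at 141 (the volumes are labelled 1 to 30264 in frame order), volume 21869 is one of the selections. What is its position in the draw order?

57

k = 388
position = (21869 − 141)/388 + 1 = 21728/388 + 1 = 56 + 1 = 57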